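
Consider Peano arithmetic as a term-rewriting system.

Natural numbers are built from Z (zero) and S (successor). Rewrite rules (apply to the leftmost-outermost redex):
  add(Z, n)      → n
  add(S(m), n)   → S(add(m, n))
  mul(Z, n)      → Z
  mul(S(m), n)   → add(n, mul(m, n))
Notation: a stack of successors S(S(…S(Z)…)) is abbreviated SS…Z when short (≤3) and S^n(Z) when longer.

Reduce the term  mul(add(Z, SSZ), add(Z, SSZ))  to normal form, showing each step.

Answer: normal form = S^4(Z)  (in 12 steps)

Working:
  start: mul(add(Z, SSZ), add(Z, SSZ))
  →1  mul(SSZ, add(Z, SSZ))
  →2  add(add(Z, SSZ), mul(SZ, add(Z, SSZ)))
  →3  add(SSZ, mul(SZ, add(Z, SSZ)))
  →4  S(add(SZ, mul(SZ, add(Z, SSZ))))
  →5  S(S(add(Z, mul(SZ, add(Z, SSZ)))))
  →6  S(S(mul(SZ, add(Z, SSZ))))
  →7  S(S(add(add(Z, SSZ), mul(Z, add(Z, SSZ)))))
  →8  S(S(add(SSZ, mul(Z, add(Z, SSZ)))))
  →9  S(S(S(add(SZ, mul(Z, add(Z, SSZ))))))
  →10  S(S(S(S(add(Z, mul(Z, add(Z, SSZ)))))))
  →11  S(S(S(S(mul(Z, add(Z, SSZ))))))
  →12  S^4(Z)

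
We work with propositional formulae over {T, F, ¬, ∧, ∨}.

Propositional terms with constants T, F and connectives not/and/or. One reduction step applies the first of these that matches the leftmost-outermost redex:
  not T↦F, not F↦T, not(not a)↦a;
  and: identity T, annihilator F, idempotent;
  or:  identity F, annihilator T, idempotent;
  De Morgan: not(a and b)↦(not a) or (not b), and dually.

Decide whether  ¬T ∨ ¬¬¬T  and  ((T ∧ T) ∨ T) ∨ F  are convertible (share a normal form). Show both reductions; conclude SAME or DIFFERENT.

Term A:
  start: ¬T ∨ ¬¬¬T
  [1] F ∨ ¬¬¬T
  [2] ¬¬¬T
  [3] ¬T
  [4] F

Term B:
  start: ((T ∧ T) ∨ T) ∨ F
  [1] (T ∧ T) ∨ T
  [2] T

Answer: DIFFERENT — A ⇓ F, B ⇓ T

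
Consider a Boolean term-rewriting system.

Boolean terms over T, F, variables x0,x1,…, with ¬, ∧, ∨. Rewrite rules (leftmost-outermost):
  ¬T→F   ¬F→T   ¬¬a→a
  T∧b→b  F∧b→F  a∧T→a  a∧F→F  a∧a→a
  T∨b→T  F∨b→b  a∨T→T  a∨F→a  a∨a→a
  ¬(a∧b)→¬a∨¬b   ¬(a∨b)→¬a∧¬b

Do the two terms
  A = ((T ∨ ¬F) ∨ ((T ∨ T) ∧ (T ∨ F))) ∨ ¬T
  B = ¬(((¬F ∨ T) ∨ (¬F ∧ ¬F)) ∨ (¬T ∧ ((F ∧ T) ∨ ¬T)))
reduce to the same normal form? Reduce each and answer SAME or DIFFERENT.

Answer: DIFFERENT — A ⇓ T, B ⇓ F

Working:
Term A:
  start: ((T ∨ ¬F) ∨ ((T ∨ T) ∧ (T ∨ F))) ∨ ¬T
  →1  (T ∨ ((T ∨ T) ∧ (T ∨ F))) ∨ ¬T
  →2  T ∨ ¬T
  →3  T

Term B:
  start: ¬(((¬F ∨ T) ∨ (¬F ∧ ¬F)) ∨ (¬T ∧ ((F ∧ T) ∨ ¬T)))
  →1  ¬((¬F ∨ T) ∨ (¬F ∧ ¬F)) ∧ ¬(¬T ∧ ((F ∧ T) ∨ ¬T))
  →2  (¬(¬F ∨ T) ∧ ¬(¬F ∧ ¬F)) ∧ ¬(¬T ∧ ((F ∧ T) ∨ ¬T))
  →3  ((¬¬F ∧ ¬T) ∧ ¬(¬F ∧ ¬F)) ∧ ¬(¬T ∧ ((F ∧ T) ∨ ¬T))
  →4  ((F ∧ ¬T) ∧ ¬(¬F ∧ ¬F)) ∧ ¬(¬T ∧ ((F ∧ T) ∨ ¬T))
  →5  (F ∧ ¬(¬F ∧ ¬F)) ∧ ¬(¬T ∧ ((F ∧ T) ∨ ¬T))
  →6  F ∧ ¬(¬T ∧ ((F ∧ T) ∨ ¬T))
  →7  F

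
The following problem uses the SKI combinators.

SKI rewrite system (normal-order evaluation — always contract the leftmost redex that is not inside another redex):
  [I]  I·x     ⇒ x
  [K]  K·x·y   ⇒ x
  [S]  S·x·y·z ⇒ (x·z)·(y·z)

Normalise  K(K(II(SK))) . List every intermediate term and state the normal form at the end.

Answer: normal form = K(K(SK))  (in 2 steps)

Reduction:
  start: K(K(II(SK)))
  →1  K(K(I(SK)))
  →2  K(K(SK))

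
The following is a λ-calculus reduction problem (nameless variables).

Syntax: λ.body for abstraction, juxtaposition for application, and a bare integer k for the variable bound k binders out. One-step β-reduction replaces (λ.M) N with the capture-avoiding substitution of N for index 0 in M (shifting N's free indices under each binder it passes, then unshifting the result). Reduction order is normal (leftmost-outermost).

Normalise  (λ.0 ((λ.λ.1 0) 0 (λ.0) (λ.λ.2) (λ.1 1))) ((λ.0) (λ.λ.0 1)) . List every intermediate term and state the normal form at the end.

  start: (λ.0 ((λ.λ.1 0) 0 (λ.0) (λ.λ.2) (λ.1 1))) ((λ.0) (λ.λ.0 1))
  step 1: (λ.0) (λ.λ.0 1) ((λ.λ.1 0) ((λ.0) (λ.λ.0 1)) (λ.0) (λ.λ.(λ.0) (λ.λ.0 1)) (λ.(λ.0) (λ.λ.0 1) ((λ.0) (λ.λ.0 1))))
  step 2: (λ.λ.0 1) ((λ.λ.1 0) ((λ.0) (λ.λ.0 1)) (λ.0) (λ.λ.(λ.0) (λ.λ.0 1)) (λ.(λ.0) (λ.λ.0 1) ((λ.0) (λ.λ.0 1))))
  step 3: λ.0 ((λ.λ.1 0) ((λ.0) (λ.λ.0 1)) (λ.0) (λ.λ.(λ.0) (λ.λ.0 1)) (λ.(λ.0) (λ.λ.0 1) ((λ.0) (λ.λ.0 1))))
  step 4: λ.0 ((λ.(λ.0) (λ.λ.0 1) 0) (λ.0) (λ.λ.(λ.0) (λ.λ.0 1)) (λ.(λ.0) (λ.λ.0 1) ((λ.0) (λ.λ.0 1))))
  step 5: λ.0 ((λ.0) (λ.λ.0 1) (λ.0) (λ.λ.(λ.0) (λ.λ.0 1)) (λ.(λ.0) (λ.λ.0 1) ((λ.0) (λ.λ.0 1))))
  step 6: λ.0 ((λ.λ.0 1) (λ.0) (λ.λ.(λ.0) (λ.λ.0 1)) (λ.(λ.0) (λ.λ.0 1) ((λ.0) (λ.λ.0 1))))
  step 7: λ.0 ((λ.0 (λ.0)) (λ.λ.(λ.0) (λ.λ.0 1)) (λ.(λ.0) (λ.λ.0 1) ((λ.0) (λ.λ.0 1))))
  step 8: λ.0 ((λ.λ.(λ.0) (λ.λ.0 1)) (λ.0) (λ.(λ.0) (λ.λ.0 1) ((λ.0) (λ.λ.0 1))))
  step 9: λ.0 ((λ.(λ.0) (λ.λ.0 1)) (λ.(λ.0) (λ.λ.0 1) ((λ.0) (λ.λ.0 1))))
  step 10: λ.0 ((λ.0) (λ.λ.0 1))
  step 11: λ.0 (λ.λ.0 1)

Answer: normal form = λ.0 (λ.λ.0 1)  (in 11 steps)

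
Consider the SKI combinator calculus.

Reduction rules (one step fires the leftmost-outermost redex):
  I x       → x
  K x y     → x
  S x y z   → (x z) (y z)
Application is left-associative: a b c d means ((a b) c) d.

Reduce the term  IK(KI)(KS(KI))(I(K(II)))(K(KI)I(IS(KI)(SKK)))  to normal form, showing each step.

Answer: normal form = I  (in 6 steps)

Working:
  start: IK(KI)(KS(KI))(I(K(II)))(K(KI)I(IS(KI)(SKK)))
  step 1: K(KI)(KS(KI))(I(K(II)))(K(KI)I(IS(KI)(SKK)))
  step 2: KI(I(K(II)))(K(KI)I(IS(KI)(SKK)))
  step 3: I(K(KI)I(IS(KI)(SKK)))
  step 4: K(KI)I(IS(KI)(SKK))
  step 5: KI(IS(KI)(SKK))
  step 6: I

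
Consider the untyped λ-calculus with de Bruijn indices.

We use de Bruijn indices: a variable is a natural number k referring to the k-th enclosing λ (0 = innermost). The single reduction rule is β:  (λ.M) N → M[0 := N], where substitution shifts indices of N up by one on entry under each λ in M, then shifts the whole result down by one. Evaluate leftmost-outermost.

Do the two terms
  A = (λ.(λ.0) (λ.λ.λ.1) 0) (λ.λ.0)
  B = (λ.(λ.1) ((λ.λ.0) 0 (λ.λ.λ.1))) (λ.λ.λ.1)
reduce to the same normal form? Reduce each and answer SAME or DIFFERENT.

Term A:
  start: (λ.(λ.0) (λ.λ.λ.1) 0) (λ.λ.0)
  step 1: (λ.0) (λ.λ.λ.1) (λ.λ.0)
  step 2: (λ.λ.λ.1) (λ.λ.0)
  step 3: λ.λ.1

Term B:
  start: (λ.(λ.1) ((λ.λ.0) 0 (λ.λ.λ.1))) (λ.λ.λ.1)
  step 1: (λ.λ.λ.λ.1) ((λ.λ.0) (λ.λ.λ.1) (λ.λ.λ.1))
  step 2: λ.λ.λ.1

Answer: DIFFERENT — A ⇓ λ.λ.1, B ⇓ λ.λ.λ.1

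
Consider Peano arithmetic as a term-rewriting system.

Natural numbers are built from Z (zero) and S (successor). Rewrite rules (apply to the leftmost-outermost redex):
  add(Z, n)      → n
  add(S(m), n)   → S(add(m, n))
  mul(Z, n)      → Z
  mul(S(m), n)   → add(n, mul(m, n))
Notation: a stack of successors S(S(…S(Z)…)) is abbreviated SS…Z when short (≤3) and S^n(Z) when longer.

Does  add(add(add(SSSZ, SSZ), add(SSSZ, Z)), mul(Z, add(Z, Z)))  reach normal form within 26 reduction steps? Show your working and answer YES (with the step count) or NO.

Answer: YES — reaches normal form S^8(Z) in 24 ≤ 26 steps

Derivation:
  start: add(add(add(SSSZ, SSZ), add(SSSZ, Z)), mul(Z, add(Z, Z)))
  →1  add(add(S(add(SSZ, SSZ)), add(SSSZ, Z)), mul(Z, add(Z, Z)))
  →2  add(S(add(add(SSZ, SSZ), add(SSSZ, Z))), mul(Z, add(Z, Z)))
  →3  S(add(add(add(SSZ, SSZ), add(SSSZ, Z)), mul(Z, add(Z, Z))))
  →4  S(add(add(S(add(SZ, SSZ)), add(SSSZ, Z)), mul(Z, add(Z, Z))))
  →5  S(add(S(add(add(SZ, SSZ), add(SSSZ, Z))), mul(Z, add(Z, Z))))
  →6  S(S(add(add(add(SZ, SSZ), add(SSSZ, Z)), mul(Z, add(Z, Z)))))
  →7  S(S(add(add(S(add(Z, SSZ)), add(SSSZ, Z)), mul(Z, add(Z, Z)))))
  →8  S(S(add(S(add(add(Z, SSZ), add(SSSZ, Z))), mul(Z, add(Z, Z)))))
  →9  S(S(S(add(add(add(Z, SSZ), add(SSSZ, Z)), mul(Z, add(Z, Z))))))
  →10  S(S(S(add(add(SSZ, add(SSSZ, Z)), mul(Z, add(Z, Z))))))
  →11  S(S(S(add(S(add(SZ, add(SSSZ, Z))), mul(Z, add(Z, Z))))))
  →12  S(S(S(S(add(add(SZ, add(SSSZ, Z)), mul(Z, add(Z, Z)))))))
  →13  S(S(S(S(add(S(add(Z, add(SSSZ, Z))), mul(Z, add(Z, Z)))))))
  →14  S(S(S(S(S(add(add(Z, add(SSSZ, Z)), mul(Z, add(Z, Z))))))))
  →15  S(S(S(S(S(add(add(SSSZ, Z), mul(Z, add(Z, Z))))))))
  →16  S(S(S(S(S(add(S(add(SSZ, Z)), mul(Z, add(Z, Z))))))))
  →17  S(S(S(S(S(S(add(add(SSZ, Z), mul(Z, add(Z, Z)))))))))
  →18  S(S(S(S(S(S(add(S(add(SZ, Z)), mul(Z, add(Z, Z)))))))))
  →19  S(S(S(S(S(S(S(add(add(SZ, Z), mul(Z, add(Z, Z))))))))))
  →20  S(S(S(S(S(S(S(add(S(add(Z, Z)), mul(Z, add(Z, Z))))))))))
  →21  S(S(S(S(S(S(S(S(add(add(Z, Z), mul(Z, add(Z, Z)))))))))))
  →22  S(S(S(S(S(S(S(S(add(Z, mul(Z, add(Z, Z)))))))))))
  →23  S(S(S(S(S(S(S(S(mul(Z, add(Z, Z))))))))))
  →24  S^8(Z)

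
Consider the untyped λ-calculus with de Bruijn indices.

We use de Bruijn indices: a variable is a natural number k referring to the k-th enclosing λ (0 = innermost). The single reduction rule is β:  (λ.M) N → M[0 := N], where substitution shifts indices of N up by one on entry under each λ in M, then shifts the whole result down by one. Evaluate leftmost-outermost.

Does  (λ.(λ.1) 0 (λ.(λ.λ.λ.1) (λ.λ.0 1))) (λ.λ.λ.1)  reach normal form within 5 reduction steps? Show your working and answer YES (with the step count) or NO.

  start: (λ.(λ.1) 0 (λ.(λ.λ.λ.1) (λ.λ.0 1))) (λ.λ.λ.1)
  step 1: (λ.λ.λ.λ.1) (λ.λ.λ.1) (λ.(λ.λ.λ.1) (λ.λ.0 1))
  step 2: (λ.λ.λ.1) (λ.(λ.λ.λ.1) (λ.λ.0 1))
  step 3: λ.λ.1

Answer: YES — reaches normal form λ.λ.1 in 3 ≤ 5 steps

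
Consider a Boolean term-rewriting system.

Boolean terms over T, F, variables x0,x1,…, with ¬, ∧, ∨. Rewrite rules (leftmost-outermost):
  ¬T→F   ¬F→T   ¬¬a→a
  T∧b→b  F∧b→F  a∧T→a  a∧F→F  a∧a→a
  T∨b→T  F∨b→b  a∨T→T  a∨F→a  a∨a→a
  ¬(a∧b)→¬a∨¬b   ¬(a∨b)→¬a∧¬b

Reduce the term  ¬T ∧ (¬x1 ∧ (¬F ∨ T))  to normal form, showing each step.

Answer: normal form = F  (in 2 steps)

Derivation:
  start: ¬T ∧ (¬x1 ∧ (¬F ∨ T))
  [1] F ∧ (¬x1 ∧ (¬F ∨ T))
  [2] F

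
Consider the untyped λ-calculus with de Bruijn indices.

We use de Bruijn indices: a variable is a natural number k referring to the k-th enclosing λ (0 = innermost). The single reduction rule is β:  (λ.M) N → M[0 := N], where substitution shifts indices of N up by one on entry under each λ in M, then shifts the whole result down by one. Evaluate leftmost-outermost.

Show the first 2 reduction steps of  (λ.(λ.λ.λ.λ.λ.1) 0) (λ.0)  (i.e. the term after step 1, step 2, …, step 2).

  start: (λ.(λ.λ.λ.λ.λ.1) 0) (λ.0)
  [1] (λ.λ.λ.λ.λ.1) (λ.0)
  [2] λ.λ.λ.λ.1

Answer: after 2 steps: λ.λ.λ.λ.1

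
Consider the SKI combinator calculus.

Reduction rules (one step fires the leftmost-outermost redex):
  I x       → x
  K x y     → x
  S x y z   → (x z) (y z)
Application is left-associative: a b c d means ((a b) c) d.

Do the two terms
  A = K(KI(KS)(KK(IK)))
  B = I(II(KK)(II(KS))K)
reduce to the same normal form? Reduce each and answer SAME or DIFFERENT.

Term A:
  start: K(KI(KS)(KK(IK)))
  [1] K(I(KK(IK)))
  [2] K(KK(IK))
  [3] KK

Term B:
  start: I(II(KK)(II(KS))K)
  [1] II(KK)(II(KS))K
  [2] I(KK)(II(KS))K
  [3] KK(II(KS))K
  [4] KK

Answer: SAME — A ⇓ KK, B ⇓ KK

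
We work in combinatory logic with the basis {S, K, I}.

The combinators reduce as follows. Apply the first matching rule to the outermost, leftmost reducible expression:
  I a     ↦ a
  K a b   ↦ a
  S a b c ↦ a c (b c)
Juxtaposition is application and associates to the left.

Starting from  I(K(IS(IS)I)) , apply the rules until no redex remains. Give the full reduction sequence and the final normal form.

Answer: normal form = K(SSI)  (in 3 steps)

Reduction:
  start: I(K(IS(IS)I))
  →1  K(IS(IS)I)
  →2  K(S(IS)I)
  →3  K(SSI)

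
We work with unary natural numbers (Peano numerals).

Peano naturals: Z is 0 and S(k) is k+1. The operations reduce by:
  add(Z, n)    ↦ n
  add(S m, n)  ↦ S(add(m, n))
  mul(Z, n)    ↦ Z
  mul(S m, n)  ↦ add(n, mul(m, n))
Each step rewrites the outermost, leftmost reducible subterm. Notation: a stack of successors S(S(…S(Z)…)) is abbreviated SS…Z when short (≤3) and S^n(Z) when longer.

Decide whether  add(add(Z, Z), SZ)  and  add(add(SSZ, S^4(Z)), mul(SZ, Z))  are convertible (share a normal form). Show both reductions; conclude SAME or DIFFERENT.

Answer: DIFFERENT — A ⇓ SZ, B ⇓ S^6(Z)

Working:
Term A:
  start: add(add(Z, Z), SZ)
  [1] add(Z, SZ)
  [2] SZ

Term B:
  start: add(add(SSZ, S^4(Z)), mul(SZ, Z))
  [1] add(S(add(SZ, S^4(Z))), mul(SZ, Z))
  [2] S(add(add(SZ, S^4(Z)), mul(SZ, Z)))
  [3] S(add(S(add(Z, S^4(Z))), mul(SZ, Z)))
  [4] S(S(add(add(Z, S^4(Z)), mul(SZ, Z))))
  [5] S(S(add(S^4(Z), mul(SZ, Z))))
  [6] S(S(S(add(SSSZ, mul(SZ, Z)))))
  [7] S(S(S(S(add(SSZ, mul(SZ, Z))))))
  [8] S(S(S(S(S(add(SZ, mul(SZ, Z)))))))
  [9] S(S(S(S(S(S(add(Z, mul(SZ, Z))))))))
  [10] S(S(S(S(S(S(mul(SZ, Z)))))))
  [11] S(S(S(S(S(S(add(Z, mul(Z, Z))))))))
  [12] S(S(S(S(S(S(mul(Z, Z)))))))
  [13] S^6(Z)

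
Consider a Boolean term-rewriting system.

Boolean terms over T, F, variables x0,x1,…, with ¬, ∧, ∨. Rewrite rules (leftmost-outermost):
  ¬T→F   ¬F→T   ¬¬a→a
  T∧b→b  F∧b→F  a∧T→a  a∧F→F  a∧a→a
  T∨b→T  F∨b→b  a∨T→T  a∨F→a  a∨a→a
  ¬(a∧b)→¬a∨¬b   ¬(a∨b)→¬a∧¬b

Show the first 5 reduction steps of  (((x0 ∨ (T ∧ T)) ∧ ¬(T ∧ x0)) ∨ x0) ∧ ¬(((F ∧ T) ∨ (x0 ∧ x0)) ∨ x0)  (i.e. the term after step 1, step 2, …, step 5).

  start: (((x0 ∨ (T ∧ T)) ∧ ¬(T ∧ x0)) ∨ x0) ∧ ¬(((F ∧ T) ∨ (x0 ∧ x0)) ∨ x0)
  →1  (((x0 ∨ T) ∧ ¬(T ∧ x0)) ∨ x0) ∧ ¬(((F ∧ T) ∨ (x0 ∧ x0)) ∨ x0)
  →2  ((T ∧ ¬(T ∧ x0)) ∨ x0) ∧ ¬(((F ∧ T) ∨ (x0 ∧ x0)) ∨ x0)
  →3  (¬(T ∧ x0) ∨ x0) ∧ ¬(((F ∧ T) ∨ (x0 ∧ x0)) ∨ x0)
  →4  ((¬T ∨ ¬x0) ∨ x0) ∧ ¬(((F ∧ T) ∨ (x0 ∧ x0)) ∨ x0)
  →5  ((F ∨ ¬x0) ∨ x0) ∧ ¬(((F ∧ T) ∨ (x0 ∧ x0)) ∨ x0)

Answer: after 5 steps: ((F ∨ ¬x0) ∨ x0) ∧ ¬(((F ∧ T) ∨ (x0 ∧ x0)) ∨ x0)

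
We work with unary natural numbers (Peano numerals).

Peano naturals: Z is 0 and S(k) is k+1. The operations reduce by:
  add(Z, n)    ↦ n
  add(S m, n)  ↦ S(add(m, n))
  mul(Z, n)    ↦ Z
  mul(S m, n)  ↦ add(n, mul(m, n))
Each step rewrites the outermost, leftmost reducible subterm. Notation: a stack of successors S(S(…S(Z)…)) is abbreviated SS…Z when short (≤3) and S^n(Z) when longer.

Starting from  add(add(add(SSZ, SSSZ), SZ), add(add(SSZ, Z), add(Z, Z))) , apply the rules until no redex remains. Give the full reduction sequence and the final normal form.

Answer: normal form = S^8(Z)  (in 23 steps)

Derivation:
  start: add(add(add(SSZ, SSSZ), SZ), add(add(SSZ, Z), add(Z, Z)))
  →1  add(add(S(add(SZ, SSSZ)), SZ), add(add(SSZ, Z), add(Z, Z)))
  →2  add(S(add(add(SZ, SSSZ), SZ)), add(add(SSZ, Z), add(Z, Z)))
  →3  S(add(add(add(SZ, SSSZ), SZ), add(add(SSZ, Z), add(Z, Z))))
  →4  S(add(add(S(add(Z, SSSZ)), SZ), add(add(SSZ, Z), add(Z, Z))))
  →5  S(add(S(add(add(Z, SSSZ), SZ)), add(add(SSZ, Z), add(Z, Z))))
  →6  S(S(add(add(add(Z, SSSZ), SZ), add(add(SSZ, Z), add(Z, Z)))))
  →7  S(S(add(add(SSSZ, SZ), add(add(SSZ, Z), add(Z, Z)))))
  →8  S(S(add(S(add(SSZ, SZ)), add(add(SSZ, Z), add(Z, Z)))))
  →9  S(S(S(add(add(SSZ, SZ), add(add(SSZ, Z), add(Z, Z))))))
  →10  S(S(S(add(S(add(SZ, SZ)), add(add(SSZ, Z), add(Z, Z))))))
  →11  S(S(S(S(add(add(SZ, SZ), add(add(SSZ, Z), add(Z, Z)))))))
  →12  S(S(S(S(add(S(add(Z, SZ)), add(add(SSZ, Z), add(Z, Z)))))))
  →13  S(S(S(S(S(add(add(Z, SZ), add(add(SSZ, Z), add(Z, Z))))))))
  →14  S(S(S(S(S(add(SZ, add(add(SSZ, Z), add(Z, Z))))))))
  →15  S(S(S(S(S(S(add(Z, add(add(SSZ, Z), add(Z, Z)))))))))
  →16  S(S(S(S(S(S(add(add(SSZ, Z), add(Z, Z))))))))
  →17  S(S(S(S(S(S(add(S(add(SZ, Z)), add(Z, Z))))))))
  →18  S(S(S(S(S(S(S(add(add(SZ, Z), add(Z, Z)))))))))
  →19  S(S(S(S(S(S(S(add(S(add(Z, Z)), add(Z, Z)))))))))
  →20  S(S(S(S(S(S(S(S(add(add(Z, Z), add(Z, Z))))))))))
  →21  S(S(S(S(S(S(S(S(add(Z, add(Z, Z))))))))))
  →22  S(S(S(S(S(S(S(S(add(Z, Z)))))))))
  →23  S^8(Z)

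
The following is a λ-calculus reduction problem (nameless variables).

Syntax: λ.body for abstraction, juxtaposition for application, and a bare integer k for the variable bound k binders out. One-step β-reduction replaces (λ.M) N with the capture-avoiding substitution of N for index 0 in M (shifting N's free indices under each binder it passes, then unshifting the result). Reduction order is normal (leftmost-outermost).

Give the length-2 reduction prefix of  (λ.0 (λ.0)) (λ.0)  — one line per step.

Answer: after 2 steps: λ.0

Derivation:
  start: (λ.0 (λ.0)) (λ.0)
  [1] (λ.0) (λ.0)
  [2] λ.0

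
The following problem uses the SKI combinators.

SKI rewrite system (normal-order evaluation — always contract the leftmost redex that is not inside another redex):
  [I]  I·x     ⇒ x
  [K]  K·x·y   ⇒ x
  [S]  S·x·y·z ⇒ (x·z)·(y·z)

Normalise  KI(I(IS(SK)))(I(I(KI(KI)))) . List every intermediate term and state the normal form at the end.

  start: KI(I(IS(SK)))(I(I(KI(KI))))
  step 1: I(I(I(KI(KI))))
  step 2: I(I(KI(KI)))
  step 3: I(KI(KI))
  step 4: KI(KI)
  step 5: I

Answer: normal form = I  (in 5 steps)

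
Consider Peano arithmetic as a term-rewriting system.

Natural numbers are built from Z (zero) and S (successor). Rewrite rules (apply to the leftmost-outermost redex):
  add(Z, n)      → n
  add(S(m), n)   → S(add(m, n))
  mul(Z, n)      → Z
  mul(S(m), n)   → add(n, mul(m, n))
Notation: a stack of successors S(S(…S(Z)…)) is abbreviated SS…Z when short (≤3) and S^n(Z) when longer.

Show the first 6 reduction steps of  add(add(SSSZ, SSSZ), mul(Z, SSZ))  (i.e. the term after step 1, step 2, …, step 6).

Answer: after 6 steps: S(S(S(add(add(Z, SSSZ), mul(Z, SSZ)))))

Working:
  start: add(add(SSSZ, SSSZ), mul(Z, SSZ))
  →1  add(S(add(SSZ, SSSZ)), mul(Z, SSZ))
  →2  S(add(add(SSZ, SSSZ), mul(Z, SSZ)))
  →3  S(add(S(add(SZ, SSSZ)), mul(Z, SSZ)))
  →4  S(S(add(add(SZ, SSSZ), mul(Z, SSZ))))
  →5  S(S(add(S(add(Z, SSSZ)), mul(Z, SSZ))))
  →6  S(S(S(add(add(Z, SSSZ), mul(Z, SSZ)))))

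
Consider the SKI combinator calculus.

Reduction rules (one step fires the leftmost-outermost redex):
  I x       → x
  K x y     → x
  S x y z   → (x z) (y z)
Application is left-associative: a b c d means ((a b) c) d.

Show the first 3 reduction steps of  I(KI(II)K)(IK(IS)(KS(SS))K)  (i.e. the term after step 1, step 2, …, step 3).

Answer: after 3 steps: K(IK(IS)(KS(SS))K)

Working:
  start: I(KI(II)K)(IK(IS)(KS(SS))K)
  [1] KI(II)K(IK(IS)(KS(SS))K)
  [2] IK(IK(IS)(KS(SS))K)
  [3] K(IK(IS)(KS(SS))K)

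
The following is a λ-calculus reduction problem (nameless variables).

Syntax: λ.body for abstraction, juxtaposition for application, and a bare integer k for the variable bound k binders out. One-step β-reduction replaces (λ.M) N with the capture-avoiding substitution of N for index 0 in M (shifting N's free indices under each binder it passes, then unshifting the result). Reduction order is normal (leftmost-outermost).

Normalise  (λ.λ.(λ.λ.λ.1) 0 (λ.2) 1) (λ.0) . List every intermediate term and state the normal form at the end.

Answer: normal form = λ.λ.λ.0  (in 4 steps)

Working:
  start: (λ.λ.(λ.λ.λ.1) 0 (λ.2) 1) (λ.0)
  step 1: λ.(λ.λ.λ.1) 0 (λ.λ.0) (λ.0)
  step 2: λ.(λ.λ.1) (λ.λ.0) (λ.0)
  step 3: λ.(λ.λ.λ.0) (λ.0)
  step 4: λ.λ.λ.0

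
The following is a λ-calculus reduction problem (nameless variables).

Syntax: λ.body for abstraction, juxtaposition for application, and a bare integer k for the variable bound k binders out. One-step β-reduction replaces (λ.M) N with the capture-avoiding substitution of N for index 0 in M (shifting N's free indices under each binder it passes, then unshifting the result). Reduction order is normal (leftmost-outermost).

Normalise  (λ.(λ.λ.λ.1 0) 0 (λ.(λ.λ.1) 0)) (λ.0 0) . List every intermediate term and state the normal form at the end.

  start: (λ.(λ.λ.λ.1 0) 0 (λ.(λ.λ.1) 0)) (λ.0 0)
  →1  (λ.λ.λ.1 0) (λ.0 0) (λ.(λ.λ.1) 0)
  →2  (λ.λ.1 0) (λ.(λ.λ.1) 0)
  →3  λ.(λ.(λ.λ.1) 0) 0
  →4  λ.(λ.λ.1) 0
  →5  λ.λ.1

Answer: normal form = λ.λ.1  (in 5 steps)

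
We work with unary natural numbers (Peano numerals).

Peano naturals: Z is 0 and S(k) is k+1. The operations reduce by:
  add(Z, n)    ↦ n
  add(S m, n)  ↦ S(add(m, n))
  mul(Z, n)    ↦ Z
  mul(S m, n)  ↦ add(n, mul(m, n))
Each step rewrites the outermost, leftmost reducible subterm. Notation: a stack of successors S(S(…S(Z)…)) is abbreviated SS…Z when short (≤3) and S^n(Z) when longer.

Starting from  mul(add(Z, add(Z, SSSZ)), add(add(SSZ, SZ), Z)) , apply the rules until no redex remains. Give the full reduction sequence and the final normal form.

  start: mul(add(Z, add(Z, SSSZ)), add(add(SSZ, SZ), Z))
  →1  mul(add(Z, SSSZ), add(add(SSZ, SZ), Z))
  →2  mul(SSSZ, add(add(SSZ, SZ), Z))
  →3  add(add(add(SSZ, SZ), Z), mul(SSZ, add(add(SSZ, SZ), Z)))
  →4  add(add(S(add(SZ, SZ)), Z), mul(SSZ, add(add(SSZ, SZ), Z)))
  →5  add(S(add(add(SZ, SZ), Z)), mul(SSZ, add(add(SSZ, SZ), Z)))
  →6  S(add(add(add(SZ, SZ), Z), mul(SSZ, add(add(SSZ, SZ), Z))))
  →7  S(add(add(S(add(Z, SZ)), Z), mul(SSZ, add(add(SSZ, SZ), Z))))
  →8  S(add(S(add(add(Z, SZ), Z)), mul(SSZ, add(add(SSZ, SZ), Z))))
  →9  S(S(add(add(add(Z, SZ), Z), mul(SSZ, add(add(SSZ, SZ), Z)))))
  →10  S(S(add(add(SZ, Z), mul(SSZ, add(add(SSZ, SZ), Z)))))
  →11  S(S(add(S(add(Z, Z)), mul(SSZ, add(add(SSZ, SZ), Z)))))
  →12  S(S(S(add(add(Z, Z), mul(SSZ, add(add(SSZ, SZ), Z))))))
  →13  S(S(S(add(Z, mul(SSZ, add(add(SSZ, SZ), Z))))))
  →14  S(S(S(mul(SSZ, add(add(SSZ, SZ), Z)))))
  →15  S(S(S(add(add(add(SSZ, SZ), Z), mul(SZ, add(add(SSZ, SZ), Z))))))
  →16  S(S(S(add(add(S(add(SZ, SZ)), Z), mul(SZ, add(add(SSZ, SZ), Z))))))
  →17  S(S(S(add(S(add(add(SZ, SZ), Z)), mul(SZ, add(add(SSZ, SZ), Z))))))
  →18  S(S(S(S(add(add(add(SZ, SZ), Z), mul(SZ, add(add(SSZ, SZ), Z)))))))
  →19  S(S(S(S(add(add(S(add(Z, SZ)), Z), mul(SZ, add(add(SSZ, SZ), Z)))))))
  →20  S(S(S(S(add(S(add(add(Z, SZ), Z)), mul(SZ, add(add(SSZ, SZ), Z)))))))
  →21  S(S(S(S(S(add(add(add(Z, SZ), Z), mul(SZ, add(add(SSZ, SZ), Z))))))))
  →22  S(S(S(S(S(add(add(SZ, Z), mul(SZ, add(add(SSZ, SZ), Z))))))))
  →23  S(S(S(S(S(add(S(add(Z, Z)), mul(SZ, add(add(SSZ, SZ), Z))))))))
  →24  S(S(S(S(S(S(add(add(Z, Z), mul(SZ, add(add(SSZ, SZ), Z)))))))))
  →25  S(S(S(S(S(S(add(Z, mul(SZ, add(add(SSZ, SZ), Z)))))))))
  →26  S(S(S(S(S(S(mul(SZ, add(add(SSZ, SZ), Z))))))))
  →27  S(S(S(S(S(S(add(add(add(SSZ, SZ), Z), mul(Z, add(add(SSZ, SZ), Z)))))))))
  →28  S(S(S(S(S(S(add(add(S(add(SZ, SZ)), Z), mul(Z, add(add(SSZ, SZ), Z)))))))))
  →29  S(S(S(S(S(S(add(S(add(add(SZ, SZ), Z)), mul(Z, add(add(SSZ, SZ), Z)))))))))
  →30  S(S(S(S(S(S(S(add(add(add(SZ, SZ), Z), mul(Z, add(add(SSZ, SZ), Z))))))))))
  →31  S(S(S(S(S(S(S(add(add(S(add(Z, SZ)), Z), mul(Z, add(add(SSZ, SZ), Z))))))))))
  →32  S(S(S(S(S(S(S(add(S(add(add(Z, SZ), Z)), mul(Z, add(add(SSZ, SZ), Z))))))))))
  →33  S(S(S(S(S(S(S(S(add(add(add(Z, SZ), Z), mul(Z, add(add(SSZ, SZ), Z)))))))))))
  →34  S(S(S(S(S(S(S(S(add(add(SZ, Z), mul(Z, add(add(SSZ, SZ), Z)))))))))))
  →35  S(S(S(S(S(S(S(S(add(S(add(Z, Z)), mul(Z, add(add(SSZ, SZ), Z)))))))))))
  →36  S(S(S(S(S(S(S(S(S(add(add(Z, Z), mul(Z, add(add(SSZ, SZ), Z))))))))))))
  →37  S(S(S(S(S(S(S(S(S(add(Z, mul(Z, add(add(SSZ, SZ), Z))))))))))))
  →38  S(S(S(S(S(S(S(S(S(mul(Z, add(add(SSZ, SZ), Z)))))))))))
  →39  S^9(Z)

Answer: normal form = S^9(Z)  (in 39 steps)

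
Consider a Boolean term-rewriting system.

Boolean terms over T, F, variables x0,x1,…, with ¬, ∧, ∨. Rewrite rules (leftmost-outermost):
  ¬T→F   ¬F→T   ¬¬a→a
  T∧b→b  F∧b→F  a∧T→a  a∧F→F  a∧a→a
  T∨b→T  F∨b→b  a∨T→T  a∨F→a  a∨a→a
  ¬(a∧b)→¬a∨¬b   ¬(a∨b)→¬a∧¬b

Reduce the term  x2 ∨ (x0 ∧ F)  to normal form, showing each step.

Answer: normal form = x2  (in 2 steps)

Derivation:
  start: x2 ∨ (x0 ∧ F)
  [1] x2 ∨ F
  [2] x2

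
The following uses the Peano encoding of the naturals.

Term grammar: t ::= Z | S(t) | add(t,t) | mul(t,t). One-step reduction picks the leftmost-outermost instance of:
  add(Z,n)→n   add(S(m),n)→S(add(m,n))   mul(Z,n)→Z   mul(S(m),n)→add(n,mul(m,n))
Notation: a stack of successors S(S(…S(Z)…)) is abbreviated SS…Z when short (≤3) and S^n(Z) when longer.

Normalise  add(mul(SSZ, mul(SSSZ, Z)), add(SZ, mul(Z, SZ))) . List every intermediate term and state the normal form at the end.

  start: add(mul(SSZ, mul(SSSZ, Z)), add(SZ, mul(Z, SZ)))
  step 1: add(add(mul(SSSZ, Z), mul(SZ, mul(SSSZ, Z))), add(SZ, mul(Z, SZ)))
  step 2: add(add(add(Z, mul(SSZ, Z)), mul(SZ, mul(SSSZ, Z))), add(SZ, mul(Z, SZ)))
  step 3: add(add(mul(SSZ, Z), mul(SZ, mul(SSSZ, Z))), add(SZ, mul(Z, SZ)))
  step 4: add(add(add(Z, mul(SZ, Z)), mul(SZ, mul(SSSZ, Z))), add(SZ, mul(Z, SZ)))
  step 5: add(add(mul(SZ, Z), mul(SZ, mul(SSSZ, Z))), add(SZ, mul(Z, SZ)))
  step 6: add(add(add(Z, mul(Z, Z)), mul(SZ, mul(SSSZ, Z))), add(SZ, mul(Z, SZ)))
  step 7: add(add(mul(Z, Z), mul(SZ, mul(SSSZ, Z))), add(SZ, mul(Z, SZ)))
  step 8: add(add(Z, mul(SZ, mul(SSSZ, Z))), add(SZ, mul(Z, SZ)))
  step 9: add(mul(SZ, mul(SSSZ, Z)), add(SZ, mul(Z, SZ)))
  step 10: add(add(mul(SSSZ, Z), mul(Z, mul(SSSZ, Z))), add(SZ, mul(Z, SZ)))
  step 11: add(add(add(Z, mul(SSZ, Z)), mul(Z, mul(SSSZ, Z))), add(SZ, mul(Z, SZ)))
  step 12: add(add(mul(SSZ, Z), mul(Z, mul(SSSZ, Z))), add(SZ, mul(Z, SZ)))
  step 13: add(add(add(Z, mul(SZ, Z)), mul(Z, mul(SSSZ, Z))), add(SZ, mul(Z, SZ)))
  step 14: add(add(mul(SZ, Z), mul(Z, mul(SSSZ, Z))), add(SZ, mul(Z, SZ)))
  step 15: add(add(add(Z, mul(Z, Z)), mul(Z, mul(SSSZ, Z))), add(SZ, mul(Z, SZ)))
  step 16: add(add(mul(Z, Z), mul(Z, mul(SSSZ, Z))), add(SZ, mul(Z, SZ)))
  step 17: add(add(Z, mul(Z, mul(SSSZ, Z))), add(SZ, mul(Z, SZ)))
  step 18: add(mul(Z, mul(SSSZ, Z)), add(SZ, mul(Z, SZ)))
  step 19: add(Z, add(SZ, mul(Z, SZ)))
  step 20: add(SZ, mul(Z, SZ))
  step 21: S(add(Z, mul(Z, SZ)))
  step 22: S(mul(Z, SZ))
  step 23: SZ

Answer: normal form = SZ  (in 23 steps)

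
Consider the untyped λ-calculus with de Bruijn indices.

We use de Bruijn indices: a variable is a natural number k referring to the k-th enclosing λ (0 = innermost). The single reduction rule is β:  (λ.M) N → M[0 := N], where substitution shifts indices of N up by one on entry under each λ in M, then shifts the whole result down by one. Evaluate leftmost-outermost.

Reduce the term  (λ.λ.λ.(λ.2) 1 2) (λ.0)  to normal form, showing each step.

  start: (λ.λ.λ.(λ.2) 1 2) (λ.0)
  step 1: λ.λ.(λ.2) 1 (λ.0)
  step 2: λ.λ.1 (λ.0)

Answer: normal form = λ.λ.1 (λ.0)  (in 2 steps)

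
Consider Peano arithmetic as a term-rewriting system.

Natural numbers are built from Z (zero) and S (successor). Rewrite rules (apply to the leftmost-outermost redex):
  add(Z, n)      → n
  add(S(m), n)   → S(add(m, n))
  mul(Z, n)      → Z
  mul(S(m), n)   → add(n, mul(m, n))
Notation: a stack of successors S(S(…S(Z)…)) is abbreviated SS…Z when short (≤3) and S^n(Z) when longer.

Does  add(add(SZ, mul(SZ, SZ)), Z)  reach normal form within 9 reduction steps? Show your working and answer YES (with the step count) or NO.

Answer: YES — reaches normal form SSZ in 9 ≤ 9 steps

Derivation:
  start: add(add(SZ, mul(SZ, SZ)), Z)
  →1  add(S(add(Z, mul(SZ, SZ))), Z)
  →2  S(add(add(Z, mul(SZ, SZ)), Z))
  →3  S(add(mul(SZ, SZ), Z))
  →4  S(add(add(SZ, mul(Z, SZ)), Z))
  →5  S(add(S(add(Z, mul(Z, SZ))), Z))
  →6  S(S(add(add(Z, mul(Z, SZ)), Z)))
  →7  S(S(add(mul(Z, SZ), Z)))
  →8  S(S(add(Z, Z)))
  →9  SSZ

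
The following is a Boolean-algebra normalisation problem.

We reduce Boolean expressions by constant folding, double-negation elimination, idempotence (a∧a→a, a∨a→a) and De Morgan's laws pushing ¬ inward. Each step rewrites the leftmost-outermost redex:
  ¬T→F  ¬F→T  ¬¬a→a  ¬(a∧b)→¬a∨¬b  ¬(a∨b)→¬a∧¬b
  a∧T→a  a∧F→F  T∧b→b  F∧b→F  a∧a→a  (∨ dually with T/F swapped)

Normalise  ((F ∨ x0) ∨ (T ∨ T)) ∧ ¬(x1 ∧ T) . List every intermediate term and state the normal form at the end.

Answer: normal form = ¬x1  (in 7 steps)

Reduction:
  start: ((F ∨ x0) ∨ (T ∨ T)) ∧ ¬(x1 ∧ T)
  [1] (x0 ∨ (T ∨ T)) ∧ ¬(x1 ∧ T)
  [2] (x0 ∨ T) ∧ ¬(x1 ∧ T)
  [3] T ∧ ¬(x1 ∧ T)
  [4] ¬(x1 ∧ T)
  [5] ¬x1 ∨ ¬T
  [6] ¬x1 ∨ F
  [7] ¬x1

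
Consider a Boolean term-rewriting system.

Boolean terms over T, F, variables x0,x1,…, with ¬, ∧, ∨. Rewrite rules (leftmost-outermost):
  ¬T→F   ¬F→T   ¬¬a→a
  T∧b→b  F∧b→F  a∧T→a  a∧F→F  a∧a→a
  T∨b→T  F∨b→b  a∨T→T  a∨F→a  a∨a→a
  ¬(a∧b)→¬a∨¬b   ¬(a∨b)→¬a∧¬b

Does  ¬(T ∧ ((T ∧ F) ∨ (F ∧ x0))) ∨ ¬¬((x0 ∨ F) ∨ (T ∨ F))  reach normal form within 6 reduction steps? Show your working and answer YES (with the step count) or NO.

Answer: NO — after 6 steps the term is ((F ∨ ¬F) ∧ ¬(F ∧ x0)) ∨ ¬¬((x0 ∨ F) ∨ (T ∨ F)), not yet normal

Derivation:
  start: ¬(T ∧ ((T ∧ F) ∨ (F ∧ x0))) ∨ ¬¬((x0 ∨ F) ∨ (T ∨ F))
  step 1: (¬T ∨ ¬((T ∧ F) ∨ (F ∧ x0))) ∨ ¬¬((x0 ∨ F) ∨ (T ∨ F))
  step 2: (F ∨ ¬((T ∧ F) ∨ (F ∧ x0))) ∨ ¬¬((x0 ∨ F) ∨ (T ∨ F))
  step 3: ¬((T ∧ F) ∨ (F ∧ x0)) ∨ ¬¬((x0 ∨ F) ∨ (T ∨ F))
  step 4: (¬(T ∧ F) ∧ ¬(F ∧ x0)) ∨ ¬¬((x0 ∨ F) ∨ (T ∨ F))
  step 5: ((¬T ∨ ¬F) ∧ ¬(F ∧ x0)) ∨ ¬¬((x0 ∨ F) ∨ (T ∨ F))
  step 6: ((F ∨ ¬F) ∧ ¬(F ∧ x0)) ∨ ¬¬((x0 ∨ F) ∨ (T ∨ F))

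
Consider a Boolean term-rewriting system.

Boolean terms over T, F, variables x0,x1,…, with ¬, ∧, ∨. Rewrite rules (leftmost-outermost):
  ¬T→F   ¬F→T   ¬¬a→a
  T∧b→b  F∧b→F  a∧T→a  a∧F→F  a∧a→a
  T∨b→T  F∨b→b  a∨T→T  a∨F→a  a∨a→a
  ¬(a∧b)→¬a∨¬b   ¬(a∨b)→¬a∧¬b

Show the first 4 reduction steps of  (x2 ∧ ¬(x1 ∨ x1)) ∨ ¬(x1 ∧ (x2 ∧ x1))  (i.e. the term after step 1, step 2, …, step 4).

Answer: after 4 steps: (x2 ∧ ¬x1) ∨ (¬x1 ∨ (¬x2 ∨ ¬x1))

Reduction:
  start: (x2 ∧ ¬(x1 ∨ x1)) ∨ ¬(x1 ∧ (x2 ∧ x1))
  →1  (x2 ∧ (¬x1 ∧ ¬x1)) ∨ ¬(x1 ∧ (x2 ∧ x1))
  →2  (x2 ∧ ¬x1) ∨ ¬(x1 ∧ (x2 ∧ x1))
  →3  (x2 ∧ ¬x1) ∨ (¬x1 ∨ ¬(x2 ∧ x1))
  →4  (x2 ∧ ¬x1) ∨ (¬x1 ∨ (¬x2 ∨ ¬x1))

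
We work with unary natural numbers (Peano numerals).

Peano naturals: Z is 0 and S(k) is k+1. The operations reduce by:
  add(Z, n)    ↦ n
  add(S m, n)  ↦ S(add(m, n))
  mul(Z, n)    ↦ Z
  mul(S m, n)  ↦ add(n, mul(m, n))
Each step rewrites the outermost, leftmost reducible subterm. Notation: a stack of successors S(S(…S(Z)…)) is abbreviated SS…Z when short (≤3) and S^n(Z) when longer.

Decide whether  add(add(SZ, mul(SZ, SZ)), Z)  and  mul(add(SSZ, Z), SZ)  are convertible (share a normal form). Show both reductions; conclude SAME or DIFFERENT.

Term A:
  start: add(add(SZ, mul(SZ, SZ)), Z)
  →1  add(S(add(Z, mul(SZ, SZ))), Z)
  →2  S(add(add(Z, mul(SZ, SZ)), Z))
  →3  S(add(mul(SZ, SZ), Z))
  →4  S(add(add(SZ, mul(Z, SZ)), Z))
  →5  S(add(S(add(Z, mul(Z, SZ))), Z))
  →6  S(S(add(add(Z, mul(Z, SZ)), Z)))
  →7  S(S(add(mul(Z, SZ), Z)))
  →8  S(S(add(Z, Z)))
  →9  SSZ

Term B:
  start: mul(add(SSZ, Z), SZ)
  →1  mul(S(add(SZ, Z)), SZ)
  →2  add(SZ, mul(add(SZ, Z), SZ))
  →3  S(add(Z, mul(add(SZ, Z), SZ)))
  →4  S(mul(add(SZ, Z), SZ))
  →5  S(mul(S(add(Z, Z)), SZ))
  →6  S(add(SZ, mul(add(Z, Z), SZ)))
  →7  S(S(add(Z, mul(add(Z, Z), SZ))))
  →8  S(S(mul(add(Z, Z), SZ)))
  →9  S(S(mul(Z, SZ)))
  →10  SSZ

Answer: SAME — A ⇓ SSZ, B ⇓ SSZ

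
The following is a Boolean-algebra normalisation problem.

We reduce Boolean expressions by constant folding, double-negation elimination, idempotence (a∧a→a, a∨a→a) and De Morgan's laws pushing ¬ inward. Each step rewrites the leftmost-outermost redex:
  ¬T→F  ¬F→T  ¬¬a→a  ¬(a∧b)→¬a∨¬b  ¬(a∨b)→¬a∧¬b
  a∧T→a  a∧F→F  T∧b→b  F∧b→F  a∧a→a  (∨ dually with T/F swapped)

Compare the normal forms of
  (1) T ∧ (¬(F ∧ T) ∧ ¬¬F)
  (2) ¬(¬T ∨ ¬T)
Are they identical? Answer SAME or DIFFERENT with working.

Term A:
  start: T ∧ (¬(F ∧ T) ∧ ¬¬F)
  [1] ¬(F ∧ T) ∧ ¬¬F
  [2] (¬F ∨ ¬T) ∧ ¬¬F
  [3] (T ∨ ¬T) ∧ ¬¬F
  [4] T ∧ ¬¬F
  [5] ¬¬F
  [6] F

Term B:
  start: ¬(¬T ∨ ¬T)
  [1] ¬¬T ∧ ¬¬T
  [2] ¬¬T
  [3] T

Answer: DIFFERENT — A ⇓ F, B ⇓ T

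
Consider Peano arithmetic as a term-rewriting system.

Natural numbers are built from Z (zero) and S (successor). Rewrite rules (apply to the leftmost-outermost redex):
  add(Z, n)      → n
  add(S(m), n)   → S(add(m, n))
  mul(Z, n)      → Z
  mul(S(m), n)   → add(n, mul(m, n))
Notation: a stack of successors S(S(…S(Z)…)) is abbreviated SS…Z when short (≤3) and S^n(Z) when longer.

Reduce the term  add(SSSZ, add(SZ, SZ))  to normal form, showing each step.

Answer: normal form = S^5(Z)  (in 6 steps)

Working:
  start: add(SSSZ, add(SZ, SZ))
  step 1: S(add(SSZ, add(SZ, SZ)))
  step 2: S(S(add(SZ, add(SZ, SZ))))
  step 3: S(S(S(add(Z, add(SZ, SZ)))))
  step 4: S(S(S(add(SZ, SZ))))
  step 5: S(S(S(S(add(Z, SZ)))))
  step 6: S^5(Z)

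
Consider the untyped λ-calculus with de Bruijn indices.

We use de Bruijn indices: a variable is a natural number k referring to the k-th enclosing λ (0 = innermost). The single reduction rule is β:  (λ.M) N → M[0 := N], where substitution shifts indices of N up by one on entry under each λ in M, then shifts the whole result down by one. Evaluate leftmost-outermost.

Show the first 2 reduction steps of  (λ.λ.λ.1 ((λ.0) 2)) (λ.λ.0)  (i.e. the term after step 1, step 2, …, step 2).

Answer: after 2 steps: λ.λ.1 (λ.λ.0)

Reduction:
  start: (λ.λ.λ.1 ((λ.0) 2)) (λ.λ.0)
  [1] λ.λ.1 ((λ.0) (λ.λ.0))
  [2] λ.λ.1 (λ.λ.0)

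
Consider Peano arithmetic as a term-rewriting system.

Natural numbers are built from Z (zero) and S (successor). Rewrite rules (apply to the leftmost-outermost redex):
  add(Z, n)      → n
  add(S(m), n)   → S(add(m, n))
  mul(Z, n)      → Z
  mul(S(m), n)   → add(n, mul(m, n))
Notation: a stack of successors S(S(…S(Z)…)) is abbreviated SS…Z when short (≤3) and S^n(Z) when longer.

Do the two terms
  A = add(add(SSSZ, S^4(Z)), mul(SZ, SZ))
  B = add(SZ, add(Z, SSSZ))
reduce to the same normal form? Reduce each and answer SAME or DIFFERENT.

Term A:
  start: add(add(SSSZ, S^4(Z)), mul(SZ, SZ))
  step 1: add(S(add(SSZ, S^4(Z))), mul(SZ, SZ))
  step 2: S(add(add(SSZ, S^4(Z)), mul(SZ, SZ)))
  step 3: S(add(S(add(SZ, S^4(Z))), mul(SZ, SZ)))
  step 4: S(S(add(add(SZ, S^4(Z)), mul(SZ, SZ))))
  step 5: S(S(add(S(add(Z, S^4(Z))), mul(SZ, SZ))))
  step 6: S(S(S(add(add(Z, S^4(Z)), mul(SZ, SZ)))))
  step 7: S(S(S(add(S^4(Z), mul(SZ, SZ)))))
  step 8: S(S(S(S(add(SSSZ, mul(SZ, SZ))))))
  step 9: S(S(S(S(S(add(SSZ, mul(SZ, SZ)))))))
  step 10: S(S(S(S(S(S(add(SZ, mul(SZ, SZ))))))))
  step 11: S(S(S(S(S(S(S(add(Z, mul(SZ, SZ)))))))))
  step 12: S(S(S(S(S(S(S(mul(SZ, SZ))))))))
  step 13: S(S(S(S(S(S(S(add(SZ, mul(Z, SZ)))))))))
  step 14: S(S(S(S(S(S(S(S(add(Z, mul(Z, SZ))))))))))
  step 15: S(S(S(S(S(S(S(S(mul(Z, SZ)))))))))
  step 16: S^8(Z)

Term B:
  start: add(SZ, add(Z, SSSZ))
  step 1: S(add(Z, add(Z, SSSZ)))
  step 2: S(add(Z, SSSZ))
  step 3: S^4(Z)

Answer: DIFFERENT — A ⇓ S^8(Z), B ⇓ S^4(Z)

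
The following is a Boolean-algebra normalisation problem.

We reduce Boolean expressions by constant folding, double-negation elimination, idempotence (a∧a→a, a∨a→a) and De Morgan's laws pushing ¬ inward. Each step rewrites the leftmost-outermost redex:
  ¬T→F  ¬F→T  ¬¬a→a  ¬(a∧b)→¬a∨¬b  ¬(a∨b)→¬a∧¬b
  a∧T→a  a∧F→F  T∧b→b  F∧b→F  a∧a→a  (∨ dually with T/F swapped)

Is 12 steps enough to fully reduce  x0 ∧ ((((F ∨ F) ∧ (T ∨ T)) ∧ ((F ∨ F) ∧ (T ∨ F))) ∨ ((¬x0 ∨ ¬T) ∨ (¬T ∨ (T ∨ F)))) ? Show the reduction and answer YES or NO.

Answer: YES — reaches normal form x0 in 11 ≤ 12 steps

Derivation:
  start: x0 ∧ ((((F ∨ F) ∧ (T ∨ T)) ∧ ((F ∨ F) ∧ (T ∨ F))) ∨ ((¬x0 ∨ ¬T) ∨ (¬T ∨ (T ∨ F))))
  [1] x0 ∧ (((F ∧ (T ∨ T)) ∧ ((F ∨ F) ∧ (T ∨ F))) ∨ ((¬x0 ∨ ¬T) ∨ (¬T ∨ (T ∨ F))))
  [2] x0 ∧ ((F ∧ ((F ∨ F) ∧ (T ∨ F))) ∨ ((¬x0 ∨ ¬T) ∨ (¬T ∨ (T ∨ F))))
  [3] x0 ∧ (F ∨ ((¬x0 ∨ ¬T) ∨ (¬T ∨ (T ∨ F))))
  [4] x0 ∧ ((¬x0 ∨ ¬T) ∨ (¬T ∨ (T ∨ F)))
  [5] x0 ∧ ((¬x0 ∨ F) ∨ (¬T ∨ (T ∨ F)))
  [6] x0 ∧ (¬x0 ∨ (¬T ∨ (T ∨ F)))
  [7] x0 ∧ (¬x0 ∨ (F ∨ (T ∨ F)))
  [8] x0 ∧ (¬x0 ∨ (T ∨ F))
  [9] x0 ∧ (¬x0 ∨ T)
  [10] x0 ∧ T
  [11] x0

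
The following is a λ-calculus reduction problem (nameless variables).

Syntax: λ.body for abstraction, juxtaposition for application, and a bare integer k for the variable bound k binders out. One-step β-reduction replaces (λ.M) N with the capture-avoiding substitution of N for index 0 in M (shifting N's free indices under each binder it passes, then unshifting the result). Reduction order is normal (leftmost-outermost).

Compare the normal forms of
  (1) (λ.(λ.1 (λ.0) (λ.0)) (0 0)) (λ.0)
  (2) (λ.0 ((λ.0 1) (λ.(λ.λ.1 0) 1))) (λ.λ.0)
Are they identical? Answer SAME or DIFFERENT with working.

Answer: SAME — A ⇓ λ.0, B ⇓ λ.0

Derivation:
Term A:
  start: (λ.(λ.1 (λ.0) (λ.0)) (0 0)) (λ.0)
  →1  (λ.(λ.0) (λ.0) (λ.0)) ((λ.0) (λ.0))
  →2  (λ.0) (λ.0) (λ.0)
  →3  (λ.0) (λ.0)
  →4  λ.0

Term B:
  start: (λ.0 ((λ.0 1) (λ.(λ.λ.1 0) 1))) (λ.λ.0)
  →1  (λ.λ.0) ((λ.0 (λ.λ.0)) (λ.(λ.λ.1 0) (λ.λ.0)))
  →2  λ.0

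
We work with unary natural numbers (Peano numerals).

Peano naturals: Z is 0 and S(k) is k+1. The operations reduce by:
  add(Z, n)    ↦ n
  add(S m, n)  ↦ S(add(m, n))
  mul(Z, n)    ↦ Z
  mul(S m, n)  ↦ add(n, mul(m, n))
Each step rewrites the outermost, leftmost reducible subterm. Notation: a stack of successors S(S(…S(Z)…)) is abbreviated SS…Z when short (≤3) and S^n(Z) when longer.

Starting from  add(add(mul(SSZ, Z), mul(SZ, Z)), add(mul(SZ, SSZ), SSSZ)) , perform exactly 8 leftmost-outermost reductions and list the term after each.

Answer: after 8 steps: add(mul(Z, Z), add(mul(SZ, SSZ), SSSZ))

Working:
  start: add(add(mul(SSZ, Z), mul(SZ, Z)), add(mul(SZ, SSZ), SSSZ))
  step 1: add(add(add(Z, mul(SZ, Z)), mul(SZ, Z)), add(mul(SZ, SSZ), SSSZ))
  step 2: add(add(mul(SZ, Z), mul(SZ, Z)), add(mul(SZ, SSZ), SSSZ))
  step 3: add(add(add(Z, mul(Z, Z)), mul(SZ, Z)), add(mul(SZ, SSZ), SSSZ))
  step 4: add(add(mul(Z, Z), mul(SZ, Z)), add(mul(SZ, SSZ), SSSZ))
  step 5: add(add(Z, mul(SZ, Z)), add(mul(SZ, SSZ), SSSZ))
  step 6: add(mul(SZ, Z), add(mul(SZ, SSZ), SSSZ))
  step 7: add(add(Z, mul(Z, Z)), add(mul(SZ, SSZ), SSSZ))
  step 8: add(mul(Z, Z), add(mul(SZ, SSZ), SSSZ))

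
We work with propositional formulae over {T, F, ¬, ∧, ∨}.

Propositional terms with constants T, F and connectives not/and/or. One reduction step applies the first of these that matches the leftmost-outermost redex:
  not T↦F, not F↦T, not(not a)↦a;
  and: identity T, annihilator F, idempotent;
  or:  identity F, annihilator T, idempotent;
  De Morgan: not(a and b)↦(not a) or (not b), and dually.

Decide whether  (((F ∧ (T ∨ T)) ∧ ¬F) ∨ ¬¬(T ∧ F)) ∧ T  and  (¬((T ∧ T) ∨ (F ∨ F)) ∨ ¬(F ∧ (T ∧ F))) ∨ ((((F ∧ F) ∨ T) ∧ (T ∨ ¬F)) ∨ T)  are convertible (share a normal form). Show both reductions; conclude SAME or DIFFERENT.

Answer: DIFFERENT — A ⇓ F, B ⇓ T

Derivation:
Term A:
  start: (((F ∧ (T ∨ T)) ∧ ¬F) ∨ ¬¬(T ∧ F)) ∧ T
  →1  ((F ∧ (T ∨ T)) ∧ ¬F) ∨ ¬¬(T ∧ F)
  →2  (F ∧ ¬F) ∨ ¬¬(T ∧ F)
  →3  F ∨ ¬¬(T ∧ F)
  →4  ¬¬(T ∧ F)
  →5  T ∧ F
  →6  F

Term B:
  start: (¬((T ∧ T) ∨ (F ∨ F)) ∨ ¬(F ∧ (T ∧ F))) ∨ ((((F ∧ F) ∨ T) ∧ (T ∨ ¬F)) ∨ T)
  →1  ((¬(T ∧ T) ∧ ¬(F ∨ F)) ∨ ¬(F ∧ (T ∧ F))) ∨ ((((F ∧ F) ∨ T) ∧ (T ∨ ¬F)) ∨ T)
  →2  (((¬T ∨ ¬T) ∧ ¬(F ∨ F)) ∨ ¬(F ∧ (T ∧ F))) ∨ ((((F ∧ F) ∨ T) ∧ (T ∨ ¬F)) ∨ T)
  →3  ((¬T ∧ ¬(F ∨ F)) ∨ ¬(F ∧ (T ∧ F))) ∨ ((((F ∧ F) ∨ T) ∧ (T ∨ ¬F)) ∨ T)
  →4  ((F ∧ ¬(F ∨ F)) ∨ ¬(F ∧ (T ∧ F))) ∨ ((((F ∧ F) ∨ T) ∧ (T ∨ ¬F)) ∨ T)
  →5  (F ∨ ¬(F ∧ (T ∧ F))) ∨ ((((F ∧ F) ∨ T) ∧ (T ∨ ¬F)) ∨ T)
  →6  ¬(F ∧ (T ∧ F)) ∨ ((((F ∧ F) ∨ T) ∧ (T ∨ ¬F)) ∨ T)
  →7  (¬F ∨ ¬(T ∧ F)) ∨ ((((F ∧ F) ∨ T) ∧ (T ∨ ¬F)) ∨ T)
  →8  (T ∨ ¬(T ∧ F)) ∨ ((((F ∧ F) ∨ T) ∧ (T ∨ ¬F)) ∨ T)
  →9  T ∨ ((((F ∧ F) ∨ T) ∧ (T ∨ ¬F)) ∨ T)
  →10  T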